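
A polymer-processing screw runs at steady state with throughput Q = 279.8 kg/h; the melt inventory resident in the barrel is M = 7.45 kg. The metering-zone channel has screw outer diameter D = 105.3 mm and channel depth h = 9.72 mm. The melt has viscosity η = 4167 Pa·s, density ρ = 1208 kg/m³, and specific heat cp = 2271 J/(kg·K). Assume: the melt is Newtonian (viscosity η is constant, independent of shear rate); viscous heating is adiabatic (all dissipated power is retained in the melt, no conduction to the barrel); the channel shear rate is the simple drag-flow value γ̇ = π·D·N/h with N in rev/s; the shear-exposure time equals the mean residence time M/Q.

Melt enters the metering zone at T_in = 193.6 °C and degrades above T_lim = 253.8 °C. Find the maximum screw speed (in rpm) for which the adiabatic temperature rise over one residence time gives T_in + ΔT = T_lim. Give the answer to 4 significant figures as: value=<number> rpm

Convert throughput: Q = 279.8 kg/h = 279.8/3600 = 0.0777222 kg/s
Mean residence time: t_res = M/Q_s = 7.45 kg / 0.0777222 kg/s = 95.8542 s
Convert to metres: D = 0.1053 m, h = 0.00972 m
Allowable rise: ΔT_a = T_lim − T_in = 253.8 − 193.6 = 60.2 K
Invert ΔT = ηγ̇²t_res/(ρcp) for γ̇: γ̇_max² = ΔT_a ρ cp / (η t_res) = 60.2·1208·2271 / (4167·95.8542) = 413.472 s⁻²
Take the square root: γ̇_max = √(413.472) = 20.334 s⁻¹
Solve γ̇ = πDN/h for N: N_max = γ̇_max·h/(π·D) = 20.334 × 0.00972 / (π × 0.1053) = 0.597463 rev/s = 35.8478 rpm

value=35.85 rpm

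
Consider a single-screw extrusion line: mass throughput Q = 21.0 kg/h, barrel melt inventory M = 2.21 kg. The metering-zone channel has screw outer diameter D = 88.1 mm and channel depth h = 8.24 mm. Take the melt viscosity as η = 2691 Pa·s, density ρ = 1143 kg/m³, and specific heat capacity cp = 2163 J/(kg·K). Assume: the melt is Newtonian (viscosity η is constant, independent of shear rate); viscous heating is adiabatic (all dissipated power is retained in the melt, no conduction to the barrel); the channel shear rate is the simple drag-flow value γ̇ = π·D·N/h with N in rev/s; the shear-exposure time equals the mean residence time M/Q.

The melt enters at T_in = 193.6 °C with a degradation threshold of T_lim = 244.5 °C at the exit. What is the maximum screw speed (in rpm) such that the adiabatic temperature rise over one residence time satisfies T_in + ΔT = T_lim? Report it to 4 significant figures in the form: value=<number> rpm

value=19.85 rpm

Throughput in SI: Q_s = 21.0 kg/h ÷ 3600 s/h = 0.00583333 kg/s
t_res = M / Q_s = 2.21 ÷ 0.00583333 = 378.857 s
D = 88.1 mm = 0.0881 m;  h = 8.24 mm = 0.00824 m
ΔT_a = T_lim − T_in = 244.5 °C − 193.6 °C = 50.9 K
γ̇_max² = ΔT_a·ρ·cp / (η·t_res) = [50.9 × 1143 × 2163] / [2691 × 378.857] = 123.433 s⁻²
γ̇_max = √123.433 = 11.11 s⁻¹
N_max = γ̇_max·h / (π·D) = 11.11 · 0.00824 / (π · 0.0881) = 0.330763 rev/s = 19.8458 rpm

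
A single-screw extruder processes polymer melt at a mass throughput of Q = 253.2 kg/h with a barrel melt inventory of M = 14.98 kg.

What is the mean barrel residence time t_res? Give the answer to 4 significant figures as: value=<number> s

value=213.0 s

Throughput in SI: Q_s = 253.2 kg/h ÷ 3600 s/h = 0.0703333 kg/s
t_res = M / Q_s = 14.98 / 0.0703333 = 212.986 s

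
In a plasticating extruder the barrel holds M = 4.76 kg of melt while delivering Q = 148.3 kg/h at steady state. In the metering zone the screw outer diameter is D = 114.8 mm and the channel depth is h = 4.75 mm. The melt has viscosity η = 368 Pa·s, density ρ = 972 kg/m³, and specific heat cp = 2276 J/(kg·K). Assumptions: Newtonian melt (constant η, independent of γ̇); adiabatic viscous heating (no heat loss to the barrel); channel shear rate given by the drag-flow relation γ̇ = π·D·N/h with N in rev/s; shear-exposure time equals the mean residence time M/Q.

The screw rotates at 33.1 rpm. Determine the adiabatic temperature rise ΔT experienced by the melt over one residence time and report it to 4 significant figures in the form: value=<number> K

value=33.72 K

Q_s = Q / 3600 = 148.3 / 3600 = 0.0411944 kg/s
t_res = M / Q_s = 4.76 ÷ 0.0411944 = 115.55 s
D = 114.8 mm = 0.1148 m;  h = 4.75 mm = 0.00475 m;  N = 33.1 rpm / 60 = 0.551667 rev/s
Shear rate: γ̇ = πDN/h = π·0.1148·0.551667/0.00475 = 41.8866 s⁻¹
Adiabatic rise: ΔT = η γ̇² t_res / (ρ cp) = 368·(41.8866)²·115.55 / (972·2276) = 33.7231 K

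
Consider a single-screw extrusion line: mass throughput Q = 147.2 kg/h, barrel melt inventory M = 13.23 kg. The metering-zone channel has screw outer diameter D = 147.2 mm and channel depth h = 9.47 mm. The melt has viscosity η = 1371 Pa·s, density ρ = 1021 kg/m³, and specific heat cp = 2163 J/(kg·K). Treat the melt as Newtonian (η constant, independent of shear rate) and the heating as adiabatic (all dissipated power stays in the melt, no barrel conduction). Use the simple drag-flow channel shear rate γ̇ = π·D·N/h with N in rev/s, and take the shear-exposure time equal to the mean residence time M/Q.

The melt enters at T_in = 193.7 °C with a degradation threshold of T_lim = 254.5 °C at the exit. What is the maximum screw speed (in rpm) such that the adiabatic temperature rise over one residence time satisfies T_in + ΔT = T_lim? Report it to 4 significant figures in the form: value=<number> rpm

value=21.38 rpm

Q_s = Q / 3600 = 147.2 / 3600 = 0.0408889 kg/s
t_res = M / Q_s = 13.23 / 0.0408889 = 323.56 s
D = 147.2 mm = 0.1472 m;  h = 9.47 mm = 0.00947 m
Allowable rise: ΔT_a = T_lim − T_in = 254.5 − 193.7 = 60.8 K
Invert ΔT = ηγ̇²t_res/(ρcp) for γ̇: γ̇_max² = ΔT_a ρ cp / (η t_res) = 60.8·1021·2163 / (1371·323.56) = 302.687 s⁻²
γ̇_max = √302.687 = 17.3979 s⁻¹
N_max = γ̇_max h / (πD) = 17.3979·0.00947/(π·0.1472) = 0.356278 rev/s → ×60 = 21.3767 rpm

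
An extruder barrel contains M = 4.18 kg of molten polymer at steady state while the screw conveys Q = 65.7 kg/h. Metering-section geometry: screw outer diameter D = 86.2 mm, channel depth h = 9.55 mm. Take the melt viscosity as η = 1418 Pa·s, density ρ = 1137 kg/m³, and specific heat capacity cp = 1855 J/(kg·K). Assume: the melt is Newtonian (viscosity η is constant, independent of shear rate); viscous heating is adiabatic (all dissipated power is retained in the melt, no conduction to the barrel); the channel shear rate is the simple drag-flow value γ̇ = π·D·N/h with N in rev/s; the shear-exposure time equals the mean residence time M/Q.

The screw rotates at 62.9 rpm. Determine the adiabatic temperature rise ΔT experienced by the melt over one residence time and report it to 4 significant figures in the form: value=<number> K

Throughput in SI: Q_s = 65.7 kg/h ÷ 3600 s/h = 0.01825 kg/s
Mean residence time: t_res = M/Q_s = 4.18 kg / 0.01825 kg/s = 229.041 s
D = 86.2 mm = 0.0862 m;  h = 9.55 mm = 0.00955 m;  N = 62.9 rpm / 60 = 1.04833 rev/s
γ̇ = π D N / h = (π)(0.0862)(1.04833) / 0.00955 = 29.7271 s⁻¹
Adiabatic rise: ΔT = η γ̇² t_res / (ρ cp) = 1418·(29.7271)²·229.041 / (1137·1855) = 136.079 K

value=136.1 K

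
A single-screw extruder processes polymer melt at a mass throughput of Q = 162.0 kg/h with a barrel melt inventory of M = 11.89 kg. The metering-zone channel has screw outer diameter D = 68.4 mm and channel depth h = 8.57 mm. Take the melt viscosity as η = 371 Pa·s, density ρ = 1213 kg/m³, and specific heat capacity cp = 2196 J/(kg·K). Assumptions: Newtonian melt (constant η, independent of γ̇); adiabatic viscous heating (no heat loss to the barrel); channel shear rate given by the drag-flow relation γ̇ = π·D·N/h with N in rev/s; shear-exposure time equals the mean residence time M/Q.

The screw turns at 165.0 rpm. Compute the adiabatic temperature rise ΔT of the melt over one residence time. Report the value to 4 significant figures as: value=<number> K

value=175.0 K

Throughput in SI: Q_s = 162.0 kg/h ÷ 3600 s/h = 0.045 kg/s
Mean residence time: t_res = M/Q_s = 11.89 kg / 0.045 kg/s = 264.222 s
Geometry in metres: D = 68.4 mm → 0.0684 m, h = 8.57 mm → 0.00857 m; screw speed N = 165.0 rpm = 2.75 rev/s
Shear rate: γ̇ = πDN/h = π·0.0684·2.75/0.00857 = 68.9537 s⁻¹
Adiabatic rise: ΔT = η γ̇² t_res / (ρ cp) = 371·(68.9537)²·264.222 / (1213·2196) = 174.971 K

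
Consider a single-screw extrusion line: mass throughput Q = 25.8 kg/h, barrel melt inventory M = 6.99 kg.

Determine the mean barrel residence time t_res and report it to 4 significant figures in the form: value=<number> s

Q_s = Q / 3600 = 25.8 / 3600 = 0.00716667 kg/s
Mean residence time: t_res = M/Q_s = 6.99 kg / 0.00716667 kg/s = 975.349 s

value=975.3 s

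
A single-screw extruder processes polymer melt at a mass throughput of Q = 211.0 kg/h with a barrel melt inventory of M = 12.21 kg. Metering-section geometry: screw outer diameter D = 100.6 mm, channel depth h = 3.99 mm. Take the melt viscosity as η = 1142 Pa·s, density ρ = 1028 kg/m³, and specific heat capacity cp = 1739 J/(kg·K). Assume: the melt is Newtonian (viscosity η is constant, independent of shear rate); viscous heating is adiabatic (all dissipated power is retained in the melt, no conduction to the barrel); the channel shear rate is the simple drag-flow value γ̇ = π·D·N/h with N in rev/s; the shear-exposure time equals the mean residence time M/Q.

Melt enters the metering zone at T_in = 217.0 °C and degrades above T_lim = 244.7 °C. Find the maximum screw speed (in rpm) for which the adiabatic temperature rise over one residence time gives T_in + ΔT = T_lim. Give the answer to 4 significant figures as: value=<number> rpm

value=10.93 rpm

Throughput in SI: Q_s = 211.0 kg/h ÷ 3600 s/h = 0.0586111 kg/s
Mean residence time: t_res = M/Q_s = 12.21 kg / 0.0586111 kg/s = 208.322 s
D = 100.6 mm = 0.1006 m;  h = 3.99 mm = 0.00399 m
ΔT_a = T_lim − T_in = 244.7 − 217.0 = 27.7 K
Invert ΔT = ηγ̇²t_res/(ρcp) for γ̇: γ̇_max² = ΔT_a ρ cp / (η t_res) = 27.7·1028·1739 / (1142·208.322) = 208.147 s⁻²
γ̇_max = sqrt(208.147) = 14.4273 s⁻¹
N_max = γ̇_max·h / (π·D) = 14.4273 · 0.00399 / (π · 0.1006) = 0.182142 rev/s = 10.9285 rpm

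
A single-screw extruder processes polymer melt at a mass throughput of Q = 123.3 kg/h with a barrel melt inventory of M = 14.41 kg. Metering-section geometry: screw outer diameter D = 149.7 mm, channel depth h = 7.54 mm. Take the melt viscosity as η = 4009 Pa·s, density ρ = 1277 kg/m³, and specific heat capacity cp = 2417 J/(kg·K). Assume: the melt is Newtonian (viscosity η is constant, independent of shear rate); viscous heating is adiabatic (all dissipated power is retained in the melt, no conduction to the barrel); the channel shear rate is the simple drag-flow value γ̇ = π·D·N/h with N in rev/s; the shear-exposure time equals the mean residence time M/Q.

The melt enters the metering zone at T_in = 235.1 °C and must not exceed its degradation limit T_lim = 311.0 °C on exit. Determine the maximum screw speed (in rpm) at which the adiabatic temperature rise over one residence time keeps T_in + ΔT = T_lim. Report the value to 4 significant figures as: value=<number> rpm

value=11.34 rpm

Throughput in SI: Q_s = 123.3 kg/h ÷ 3600 s/h = 0.03425 kg/s
Mean residence time: t_res = M/Q_s = 14.41 kg / 0.03425 kg/s = 420.73 s
D = 149.7 mm = 0.1497 m;  h = 7.54 mm = 0.00754 m
Allowable rise: ΔT_a = T_lim − T_in = 311.0 − 235.1 = 75.9 K
γ̇_max² = ΔT_a·ρ·cp/(η·t_res) = 75.9·1277·2417/(4009·420.73) = 138.89 s⁻²
γ̇_max = sqrt(138.89) = 11.7851 s⁻¹
N_max = γ̇_max·h / (π·D) = 11.7851 · 0.00754 / (π · 0.1497) = 0.188945 rev/s = 11.3367 rpm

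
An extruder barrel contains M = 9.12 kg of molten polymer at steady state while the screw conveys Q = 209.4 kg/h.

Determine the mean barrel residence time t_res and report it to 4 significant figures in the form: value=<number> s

Q_s = Q / 3600 = 209.4 / 3600 = 0.0581667 kg/s
t_res = M / Q_s = 9.12 / 0.0581667 = 156.791 s

value=156.8 s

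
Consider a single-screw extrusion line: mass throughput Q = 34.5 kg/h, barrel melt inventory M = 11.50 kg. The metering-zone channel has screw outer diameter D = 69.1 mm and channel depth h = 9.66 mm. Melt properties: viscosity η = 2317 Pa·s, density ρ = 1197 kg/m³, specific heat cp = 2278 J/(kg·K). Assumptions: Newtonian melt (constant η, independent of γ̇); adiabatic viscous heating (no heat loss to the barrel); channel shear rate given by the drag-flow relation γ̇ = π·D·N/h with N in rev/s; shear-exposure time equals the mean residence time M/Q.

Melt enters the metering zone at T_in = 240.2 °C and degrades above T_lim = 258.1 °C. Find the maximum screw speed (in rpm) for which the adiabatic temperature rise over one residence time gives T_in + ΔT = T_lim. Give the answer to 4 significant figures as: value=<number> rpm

Convert throughput: Q = 34.5 kg/h = 34.5/3600 = 0.00958333 kg/s
t_res = M / Q_s = 11.50 / 0.00958333 = 1200 s
D = 69.1 mm = 0.0691 m;  h = 9.66 mm = 0.00966 m
ΔT_a = T_lim − T_in = 258.1 °C − 240.2 °C = 17.9 K
γ̇_max² = ΔT_a·ρ·cp / (η·t_res) = [17.9 × 1197 × 2278] / [2317 × 1200] = 17.5547 s⁻²
γ̇_max = √17.5547 = 4.18983 s⁻¹
N_max = γ̇_max h / (πD) = 4.18983·0.00966/(π·0.0691) = 0.186443 rev/s → ×60 = 11.1866 rpm

value=11.19 rpm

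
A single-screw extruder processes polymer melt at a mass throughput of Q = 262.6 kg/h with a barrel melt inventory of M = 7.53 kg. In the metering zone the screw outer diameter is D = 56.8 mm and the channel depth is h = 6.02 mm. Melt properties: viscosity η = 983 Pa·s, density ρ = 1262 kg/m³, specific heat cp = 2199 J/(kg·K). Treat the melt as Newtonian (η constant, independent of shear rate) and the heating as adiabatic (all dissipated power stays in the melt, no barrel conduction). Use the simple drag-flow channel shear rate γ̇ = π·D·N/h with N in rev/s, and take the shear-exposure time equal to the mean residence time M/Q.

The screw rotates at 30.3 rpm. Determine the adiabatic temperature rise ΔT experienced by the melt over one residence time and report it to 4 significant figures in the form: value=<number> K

value=8.193 K

Q_s = Q / 3600 = 262.6 / 3600 = 0.0729444 kg/s
t_res = M / Q_s = 7.53 / 0.0729444 = 103.229 s
Geometry in metres: D = 56.8 mm → 0.0568 m, h = 6.02 mm → 0.00602 m; screw speed N = 30.3 rpm = 0.505 rev/s
Shear rate: γ̇ = πDN/h = π·0.0568·0.505/0.00602 = 14.969 s⁻¹
ΔT = η·γ̇²·t_res / (ρ·cp) = 983 · (14.969)² · 103.229 / (1262 · 2199) = 8.19328 K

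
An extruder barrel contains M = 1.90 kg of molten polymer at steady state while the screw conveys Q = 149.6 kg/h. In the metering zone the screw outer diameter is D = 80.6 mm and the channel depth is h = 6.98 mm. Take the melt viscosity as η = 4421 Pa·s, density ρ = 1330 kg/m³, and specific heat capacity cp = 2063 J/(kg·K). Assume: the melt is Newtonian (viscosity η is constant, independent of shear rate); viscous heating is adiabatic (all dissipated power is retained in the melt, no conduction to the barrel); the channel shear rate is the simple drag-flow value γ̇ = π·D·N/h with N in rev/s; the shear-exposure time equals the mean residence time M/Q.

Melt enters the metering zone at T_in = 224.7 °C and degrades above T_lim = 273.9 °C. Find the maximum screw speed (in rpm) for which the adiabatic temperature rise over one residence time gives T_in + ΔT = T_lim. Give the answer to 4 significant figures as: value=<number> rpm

value=42.74 rpm

Convert throughput: Q = 149.6 kg/h = 149.6/3600 = 0.0415556 kg/s
Mean residence time: t_res = M/Q_s = 1.90 kg / 0.0415556 kg/s = 45.7219 s
Geometry in SI: D = 80.6 mm → 0.0806 m, h = 6.98 mm → 0.00698 m
ΔT_a = T_lim − T_in = 273.9 − 224.7 = 49.2 K
γ̇_max² = ΔT_a·ρ·cp / (η·t_res) = [49.2 × 1330 × 2063] / [4421 × 45.7219] = 667.838 s⁻²
γ̇_max = √667.838 = 25.8426 s⁻¹
Solve γ̇ = πDN/h for N: N_max = γ̇_max·h/(π·D) = 25.8426 × 0.00698 / (π × 0.0806) = 0.712371 rev/s = 42.7422 rpm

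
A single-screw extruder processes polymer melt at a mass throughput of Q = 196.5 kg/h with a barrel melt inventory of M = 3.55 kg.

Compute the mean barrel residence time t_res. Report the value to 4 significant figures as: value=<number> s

value=65.04 s

Throughput in SI: Q_s = 196.5 kg/h ÷ 3600 s/h = 0.0545833 kg/s
Mean residence time: t_res = M/Q_s = 3.55 kg / 0.0545833 kg/s = 65.0382 s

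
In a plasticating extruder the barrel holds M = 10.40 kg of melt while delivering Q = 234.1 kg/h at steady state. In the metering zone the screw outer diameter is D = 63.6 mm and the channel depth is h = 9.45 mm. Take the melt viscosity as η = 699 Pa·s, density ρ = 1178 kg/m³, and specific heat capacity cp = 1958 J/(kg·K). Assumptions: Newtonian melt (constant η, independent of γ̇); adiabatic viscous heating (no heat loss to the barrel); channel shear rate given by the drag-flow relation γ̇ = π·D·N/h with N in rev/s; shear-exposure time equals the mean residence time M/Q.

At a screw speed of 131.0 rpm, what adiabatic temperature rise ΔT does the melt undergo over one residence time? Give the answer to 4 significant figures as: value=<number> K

value=103.3 K

Throughput in SI: Q_s = 234.1 kg/h ÷ 3600 s/h = 0.0650278 kg/s
t_res = M / Q_s = 10.40 / 0.0650278 = 159.932 s
D = 63.6 mm = 0.0636 m;  h = 9.45 mm = 0.00945 m;  N = 131.0 rpm / 60 = 2.18333 rev/s
γ̇ = π D N / h = (π)(0.0636)(2.18333) / 0.00945 = 46.1631 s⁻¹
Adiabatic rise: ΔT = η γ̇² t_res / (ρ cp) = 699·(46.1631)²·159.932 / (1178·1958) = 103.287 K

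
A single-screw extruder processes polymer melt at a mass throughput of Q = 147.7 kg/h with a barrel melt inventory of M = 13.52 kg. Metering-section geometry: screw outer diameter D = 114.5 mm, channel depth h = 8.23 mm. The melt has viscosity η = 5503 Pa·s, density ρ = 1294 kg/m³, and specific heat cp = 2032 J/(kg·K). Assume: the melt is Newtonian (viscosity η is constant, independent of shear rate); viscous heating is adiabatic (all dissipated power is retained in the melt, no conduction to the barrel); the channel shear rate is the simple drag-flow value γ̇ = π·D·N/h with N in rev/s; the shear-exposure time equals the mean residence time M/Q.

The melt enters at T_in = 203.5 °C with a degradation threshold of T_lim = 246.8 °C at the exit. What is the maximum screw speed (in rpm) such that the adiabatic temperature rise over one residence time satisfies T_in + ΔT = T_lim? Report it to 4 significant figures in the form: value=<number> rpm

Q_s = Q / 3600 = 147.7 / 3600 = 0.0410278 kg/s
Mean residence time: t_res = M/Q_s = 13.52 kg / 0.0410278 kg/s = 329.533 s
Convert to metres: D = 0.1145 m, h = 0.00823 m
ΔT_a = T_lim − T_in = 246.8 °C − 203.5 °C = 43.3 K
γ̇_max² = ΔT_a·ρ·cp / (η·t_res) = [43.3 × 1294 × 2032] / [5503 × 329.533] = 62.7838 s⁻²
Take the square root: γ̇_max = √(62.7838) = 7.92362 s⁻¹
N_max = γ̇_max h / (πD) = 7.92362·0.00823/(π·0.1145) = 0.181288 rev/s → ×60 = 10.8773 rpm

value=10.88 rpm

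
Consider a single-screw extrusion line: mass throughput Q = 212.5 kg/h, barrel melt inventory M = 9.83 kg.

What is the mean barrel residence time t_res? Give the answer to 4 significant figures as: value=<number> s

value=166.5 s

Q_s = Q / 3600 = 212.5 / 3600 = 0.0590278 kg/s
t_res = M / Q_s = 9.83 ÷ 0.0590278 = 166.532 s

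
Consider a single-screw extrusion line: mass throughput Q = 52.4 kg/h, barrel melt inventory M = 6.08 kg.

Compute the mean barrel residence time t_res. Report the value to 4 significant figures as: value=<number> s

value=417.7 s

Throughput in SI: Q_s = 52.4 kg/h ÷ 3600 s/h = 0.0145556 kg/s
Mean residence time: t_res = M/Q_s = 6.08 kg / 0.0145556 kg/s = 417.71 s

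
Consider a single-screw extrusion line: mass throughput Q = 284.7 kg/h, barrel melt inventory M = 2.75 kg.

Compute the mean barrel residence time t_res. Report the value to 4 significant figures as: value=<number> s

Convert throughput: Q = 284.7 kg/h = 284.7/3600 = 0.0790833 kg/s
t_res = M / Q_s = 2.75 ÷ 0.0790833 = 34.7734 s

value=34.77 s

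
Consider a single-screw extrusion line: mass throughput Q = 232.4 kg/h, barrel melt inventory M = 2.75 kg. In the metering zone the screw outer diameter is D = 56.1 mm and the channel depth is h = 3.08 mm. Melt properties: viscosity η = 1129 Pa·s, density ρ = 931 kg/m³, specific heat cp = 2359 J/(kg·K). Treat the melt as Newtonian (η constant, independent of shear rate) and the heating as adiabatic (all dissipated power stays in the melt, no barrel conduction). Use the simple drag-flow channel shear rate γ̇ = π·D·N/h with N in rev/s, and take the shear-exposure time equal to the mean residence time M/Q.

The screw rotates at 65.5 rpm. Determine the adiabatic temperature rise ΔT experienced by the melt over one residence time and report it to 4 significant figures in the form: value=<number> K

Convert throughput: Q = 232.4 kg/h = 232.4/3600 = 0.0645556 kg/s
t_res = M / Q_s = 2.75 ÷ 0.0645556 = 42.599 s
D = 56.1 mm = 0.0561 m;  h = 3.08 mm = 0.00308 m;  N = 65.5 rpm / 60 = 1.09167 rev/s
γ̇ = π D N / h = (π)(0.0561)(1.09167) / 0.00308 = 62.4672 s⁻¹
ΔT = η·γ̇²·t_res / (ρ·cp) = 1129 · (62.4672)² · 42.599 / (931 · 2359) = 85.4515 K

value=85.45 K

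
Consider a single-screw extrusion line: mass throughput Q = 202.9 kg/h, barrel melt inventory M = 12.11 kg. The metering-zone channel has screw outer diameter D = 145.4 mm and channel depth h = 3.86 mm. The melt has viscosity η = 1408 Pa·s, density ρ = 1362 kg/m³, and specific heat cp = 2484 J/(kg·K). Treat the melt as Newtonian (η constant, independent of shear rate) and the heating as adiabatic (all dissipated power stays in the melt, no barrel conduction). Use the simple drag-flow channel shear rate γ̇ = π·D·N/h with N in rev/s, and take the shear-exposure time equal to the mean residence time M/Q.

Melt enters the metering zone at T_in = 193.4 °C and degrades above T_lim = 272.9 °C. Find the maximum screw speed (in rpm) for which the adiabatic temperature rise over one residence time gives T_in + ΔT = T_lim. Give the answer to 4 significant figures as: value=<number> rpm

Convert throughput: Q = 202.9 kg/h = 202.9/3600 = 0.0563611 kg/s
t_res = M / Q_s = 12.11 / 0.0563611 = 214.864 s
Convert to metres: D = 0.1454 m, h = 0.00386 m
ΔT_a = T_lim − T_in = 272.9 − 193.4 = 79.5 K
γ̇_max² = ΔT_a·ρ·cp/(η·t_res) = 79.5·1362·2484/(1408·214.864) = 889.055 s⁻²
γ̇_max = sqrt(889.055) = 29.817 s⁻¹
N_max = γ̇_max·h / (π·D) = 29.817 · 0.00386 / (π · 0.1454) = 0.251963 rev/s = 15.1178 rpm

value=15.12 rpm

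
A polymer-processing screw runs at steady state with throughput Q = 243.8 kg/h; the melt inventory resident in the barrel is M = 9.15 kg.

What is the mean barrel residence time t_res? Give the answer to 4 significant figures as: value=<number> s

value=135.1 s

Q_s = Q / 3600 = 243.8 / 3600 = 0.0677222 kg/s
t_res = M / Q_s = 9.15 ÷ 0.0677222 = 135.111 s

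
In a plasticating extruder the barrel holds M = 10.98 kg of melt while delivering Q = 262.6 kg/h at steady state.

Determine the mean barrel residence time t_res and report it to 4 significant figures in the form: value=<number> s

value=150.5 s

Q_s = Q / 3600 = 262.6 / 3600 = 0.0729444 kg/s
t_res = M / Q_s = 10.98 / 0.0729444 = 150.526 s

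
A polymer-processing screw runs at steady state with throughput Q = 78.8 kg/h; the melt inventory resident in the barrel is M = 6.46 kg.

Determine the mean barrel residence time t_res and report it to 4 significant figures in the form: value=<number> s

Q_s = Q / 3600 = 78.8 / 3600 = 0.0218889 kg/s
Mean residence time: t_res = M/Q_s = 6.46 kg / 0.0218889 kg/s = 295.127 s

value=295.1 s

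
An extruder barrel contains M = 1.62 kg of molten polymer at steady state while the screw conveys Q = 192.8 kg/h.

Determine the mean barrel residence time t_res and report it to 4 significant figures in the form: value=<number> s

value=30.25 s

Throughput in SI: Q_s = 192.8 kg/h ÷ 3600 s/h = 0.0535556 kg/s
t_res = M / Q_s = 1.62 ÷ 0.0535556 = 30.249 s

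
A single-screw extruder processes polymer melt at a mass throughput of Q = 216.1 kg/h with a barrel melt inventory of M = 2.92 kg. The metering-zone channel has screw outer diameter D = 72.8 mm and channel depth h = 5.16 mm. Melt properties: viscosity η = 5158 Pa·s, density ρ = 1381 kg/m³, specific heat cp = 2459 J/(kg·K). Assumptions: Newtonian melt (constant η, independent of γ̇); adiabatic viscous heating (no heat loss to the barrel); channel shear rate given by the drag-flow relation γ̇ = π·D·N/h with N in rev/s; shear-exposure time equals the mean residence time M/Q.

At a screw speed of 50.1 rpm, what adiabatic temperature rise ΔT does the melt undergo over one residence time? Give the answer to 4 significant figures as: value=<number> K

Q_s = Q / 3600 = 216.1 / 3600 = 0.0600278 kg/s
t_res = M / Q_s = 2.92 ÷ 0.0600278 = 48.6441 s
Geometry in metres: D = 72.8 mm → 0.0728 m, h = 5.16 mm → 0.00516 m; screw speed N = 50.1 rpm = 0.835 rev/s
γ̇ = π D N / h = (π)(0.0728)(0.835) / 0.00516 = 37.0099 s⁻¹
ΔT = η·γ̇²·t_res / (ρ·cp) = 5158 · (37.0099)² · 48.6441 / (1381 · 2459) = 101.204 K

value=101.2 K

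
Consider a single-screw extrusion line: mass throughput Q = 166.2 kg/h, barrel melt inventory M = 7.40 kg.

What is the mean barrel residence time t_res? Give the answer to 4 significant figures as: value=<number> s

Q_s = Q / 3600 = 166.2 / 3600 = 0.0461667 kg/s
Mean residence time: t_res = M/Q_s = 7.40 kg / 0.0461667 kg/s = 160.289 s

value=160.3 s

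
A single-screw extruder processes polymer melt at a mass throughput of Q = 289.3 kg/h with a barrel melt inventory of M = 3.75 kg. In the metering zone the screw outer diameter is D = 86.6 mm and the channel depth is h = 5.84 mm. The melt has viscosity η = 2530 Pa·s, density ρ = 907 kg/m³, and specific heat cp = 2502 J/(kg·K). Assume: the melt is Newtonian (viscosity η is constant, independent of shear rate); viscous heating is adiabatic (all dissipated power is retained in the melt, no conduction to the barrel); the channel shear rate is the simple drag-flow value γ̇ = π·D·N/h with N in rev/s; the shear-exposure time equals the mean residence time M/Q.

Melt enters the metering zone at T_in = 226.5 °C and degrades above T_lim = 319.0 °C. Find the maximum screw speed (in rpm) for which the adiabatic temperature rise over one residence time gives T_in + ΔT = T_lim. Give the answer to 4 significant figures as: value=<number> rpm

value=54.31 rpm

Throughput in SI: Q_s = 289.3 kg/h ÷ 3600 s/h = 0.0803611 kg/s
t_res = M / Q_s = 3.75 / 0.0803611 = 46.6644 s
Geometry in SI: D = 86.6 mm → 0.0866 m, h = 5.84 mm → 0.00584 m
ΔT_a = T_lim − T_in = 319.0 °C − 226.5 °C = 92.5 K
Invert ΔT = ηγ̇²t_res/(ρcp) for γ̇: γ̇_max² = ΔT_a ρ cp / (η t_res) = 92.5·907·2502 / (2530·46.6644) = 1777.99 s⁻²
γ̇_max = √1777.99 = 42.1663 s⁻¹
N_max = γ̇_max h / (πD) = 42.1663·0.00584/(π·0.0866) = 0.905129 rev/s → ×60 = 54.3077 rpm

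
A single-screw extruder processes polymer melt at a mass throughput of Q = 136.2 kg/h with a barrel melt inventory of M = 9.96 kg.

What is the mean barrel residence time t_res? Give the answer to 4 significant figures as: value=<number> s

value=263.3 s

Convert throughput: Q = 136.2 kg/h = 136.2/3600 = 0.0378333 kg/s
t_res = M / Q_s = 9.96 ÷ 0.0378333 = 263.26 s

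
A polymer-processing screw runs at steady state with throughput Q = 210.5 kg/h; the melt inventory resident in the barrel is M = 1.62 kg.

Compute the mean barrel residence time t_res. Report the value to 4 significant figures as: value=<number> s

value=27.71 s

Convert throughput: Q = 210.5 kg/h = 210.5/3600 = 0.0584722 kg/s
Mean residence time: t_res = M/Q_s = 1.62 kg / 0.0584722 kg/s = 27.7055 s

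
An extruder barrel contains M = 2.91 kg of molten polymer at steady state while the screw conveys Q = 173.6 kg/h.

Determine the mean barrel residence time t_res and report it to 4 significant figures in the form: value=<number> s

Convert throughput: Q = 173.6 kg/h = 173.6/3600 = 0.0482222 kg/s
t_res = M / Q_s = 2.91 / 0.0482222 = 60.3456 s

value=60.35 s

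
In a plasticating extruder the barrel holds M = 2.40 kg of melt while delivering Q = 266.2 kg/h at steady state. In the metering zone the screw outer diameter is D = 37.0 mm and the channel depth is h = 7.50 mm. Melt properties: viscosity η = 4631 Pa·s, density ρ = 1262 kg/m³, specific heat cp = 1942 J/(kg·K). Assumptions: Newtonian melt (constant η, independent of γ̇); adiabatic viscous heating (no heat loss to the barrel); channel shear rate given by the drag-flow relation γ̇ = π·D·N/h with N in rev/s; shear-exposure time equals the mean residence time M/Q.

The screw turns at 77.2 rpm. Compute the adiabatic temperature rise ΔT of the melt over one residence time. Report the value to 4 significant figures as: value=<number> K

Q_s = Q / 3600 = 266.2 / 3600 = 0.0739444 kg/s
Mean residence time: t_res = M/Q_s = 2.40 kg / 0.0739444 kg/s = 32.4568 s
D = 37.0 mm = 0.037 m;  h = 7.50 mm = 0.0075 m;  N = 77.2 rpm / 60 = 1.28667 rev/s
γ̇ = π·D·N / h = π · 0.037 · 1.28667 / 0.0075 = 19.9414 s⁻¹
ΔT = η·γ̇²·t_res/(ρ·cp) = [4631 × 19.9414² × 32.4568] / [1262 × 1942] = 24.3885 K

value=24.39 K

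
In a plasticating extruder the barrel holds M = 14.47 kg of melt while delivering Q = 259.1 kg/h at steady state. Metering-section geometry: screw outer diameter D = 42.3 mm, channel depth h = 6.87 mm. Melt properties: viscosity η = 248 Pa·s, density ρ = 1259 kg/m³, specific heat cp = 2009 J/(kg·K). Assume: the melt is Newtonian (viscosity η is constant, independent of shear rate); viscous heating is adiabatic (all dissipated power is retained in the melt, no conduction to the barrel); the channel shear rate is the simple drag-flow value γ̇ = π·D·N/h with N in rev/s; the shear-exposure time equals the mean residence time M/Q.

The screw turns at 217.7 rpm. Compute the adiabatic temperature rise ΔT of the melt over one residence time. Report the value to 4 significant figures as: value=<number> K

value=97.10 K

Q_s = Q / 3600 = 259.1 / 3600 = 0.0719722 kg/s
Mean residence time: t_res = M/Q_s = 14.47 kg / 0.0719722 kg/s = 201.05 s
Convert to SI: D = 0.0423 m, h = 0.00687 m, N = 217.7/60 = 3.62833 rev/s
γ̇ = π D N / h = (π)(0.0423)(3.62833) / 0.00687 = 70.1844 s⁻¹
ΔT = η·γ̇²·t_res / (ρ·cp) = 248 · (70.1844)² · 201.05 / (1259 · 2009) = 97.1026 K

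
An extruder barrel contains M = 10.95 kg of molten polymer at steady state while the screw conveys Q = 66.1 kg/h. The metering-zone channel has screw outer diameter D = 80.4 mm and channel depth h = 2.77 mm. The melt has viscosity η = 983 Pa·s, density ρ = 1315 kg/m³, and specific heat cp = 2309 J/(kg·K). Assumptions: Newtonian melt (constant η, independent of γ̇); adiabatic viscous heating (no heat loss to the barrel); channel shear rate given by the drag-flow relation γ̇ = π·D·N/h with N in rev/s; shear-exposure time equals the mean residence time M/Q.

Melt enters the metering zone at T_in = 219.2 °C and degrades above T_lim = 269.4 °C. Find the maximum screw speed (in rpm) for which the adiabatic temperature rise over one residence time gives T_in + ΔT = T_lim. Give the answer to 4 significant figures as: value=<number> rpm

value=10.61 rpm

Throughput in SI: Q_s = 66.1 kg/h ÷ 3600 s/h = 0.0183611 kg/s
t_res = M / Q_s = 10.95 ÷ 0.0183611 = 596.369 s
Geometry in SI: D = 80.4 mm → 0.0804 m, h = 2.77 mm → 0.00277 m
ΔT_a = T_lim − T_in = 269.4 °C − 219.2 °C = 50.2 K
γ̇_max² = ΔT_a·ρ·cp / (η·t_res) = [50.2 × 1315 × 2309] / [983 × 596.369] = 260.007 s⁻²
γ̇_max = sqrt(260.007) = 16.1247 s⁻¹
N_max = γ̇_max h / (πD) = 16.1247·0.00277/(π·0.0804) = 0.176834 rev/s → ×60 = 10.6101 rpm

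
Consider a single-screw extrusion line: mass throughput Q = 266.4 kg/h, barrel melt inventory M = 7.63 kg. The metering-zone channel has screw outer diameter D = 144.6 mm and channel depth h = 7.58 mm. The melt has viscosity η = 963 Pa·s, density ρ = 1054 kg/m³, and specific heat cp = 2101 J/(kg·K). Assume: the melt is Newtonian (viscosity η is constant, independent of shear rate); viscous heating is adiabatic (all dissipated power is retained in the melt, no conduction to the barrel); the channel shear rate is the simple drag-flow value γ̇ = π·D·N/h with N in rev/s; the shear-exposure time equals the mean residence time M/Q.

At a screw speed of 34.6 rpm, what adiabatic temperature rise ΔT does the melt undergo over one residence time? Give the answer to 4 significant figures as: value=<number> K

Q_s = Q / 3600 = 266.4 / 3600 = 0.074 kg/s
Mean residence time: t_res = M/Q_s = 7.63 kg / 0.074 kg/s = 103.108 s
D = 144.6 mm = 0.1446 m;  h = 7.58 mm = 0.00758 m;  N = 34.6 rpm / 60 = 0.576667 rev/s
γ̇ = π·D·N / h = π · 0.1446 · 0.576667 / 0.00758 = 34.56 s⁻¹
ΔT = η·γ̇²·t_res/(ρ·cp) = [963 × 34.56² × 103.108] / [1054 × 2101] = 53.555 K

value=53.56 K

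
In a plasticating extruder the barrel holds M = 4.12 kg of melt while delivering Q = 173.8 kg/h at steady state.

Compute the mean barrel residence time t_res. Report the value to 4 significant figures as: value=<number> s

value=85.34 s

Convert throughput: Q = 173.8 kg/h = 173.8/3600 = 0.0482778 kg/s
Mean residence time: t_res = M/Q_s = 4.12 kg / 0.0482778 kg/s = 85.3395 s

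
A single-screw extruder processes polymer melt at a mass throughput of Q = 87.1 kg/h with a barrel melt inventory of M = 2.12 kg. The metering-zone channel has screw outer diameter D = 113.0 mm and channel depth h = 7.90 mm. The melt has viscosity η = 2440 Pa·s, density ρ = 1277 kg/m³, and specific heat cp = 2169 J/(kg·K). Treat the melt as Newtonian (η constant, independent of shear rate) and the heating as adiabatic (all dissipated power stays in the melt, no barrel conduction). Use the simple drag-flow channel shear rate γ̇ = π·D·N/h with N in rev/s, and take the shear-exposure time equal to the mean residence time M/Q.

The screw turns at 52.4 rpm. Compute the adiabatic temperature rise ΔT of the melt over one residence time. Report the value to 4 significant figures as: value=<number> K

Convert throughput: Q = 87.1 kg/h = 87.1/3600 = 0.0241944 kg/s
t_res = M / Q_s = 2.12 ÷ 0.0241944 = 87.6234 s
D = 113.0 mm = 0.113 m;  h = 7.90 mm = 0.0079 m;  N = 52.4 rpm / 60 = 0.873333 rev/s
Shear rate: γ̇ = πDN/h = π·0.113·0.873333/0.0079 = 39.2447 s⁻¹
ΔT = η·γ̇²·t_res/(ρ·cp) = [2440 × 39.2447² × 87.6234] / [1277 × 2169] = 118.884 K

value=118.9 K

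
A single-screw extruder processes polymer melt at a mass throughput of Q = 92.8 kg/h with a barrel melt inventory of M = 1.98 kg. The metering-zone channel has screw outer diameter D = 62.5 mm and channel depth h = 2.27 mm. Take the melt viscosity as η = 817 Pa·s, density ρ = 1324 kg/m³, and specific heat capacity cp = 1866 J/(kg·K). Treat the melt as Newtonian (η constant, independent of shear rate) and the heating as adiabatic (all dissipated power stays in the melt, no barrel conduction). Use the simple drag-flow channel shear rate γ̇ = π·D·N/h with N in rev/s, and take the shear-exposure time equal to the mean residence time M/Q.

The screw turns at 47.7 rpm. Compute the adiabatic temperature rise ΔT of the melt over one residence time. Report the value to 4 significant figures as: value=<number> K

value=120.1 K

Throughput in SI: Q_s = 92.8 kg/h ÷ 3600 s/h = 0.0257778 kg/s
Mean residence time: t_res = M/Q_s = 1.98 kg / 0.0257778 kg/s = 76.8103 s
Convert to SI: D = 0.0625 m, h = 0.00227 m, N = 47.7/60 = 0.795 rev/s
Shear rate: γ̇ = πDN/h = π·0.0625·0.795/0.00227 = 68.7656 s⁻¹
Adiabatic rise: ΔT = η γ̇² t_res / (ρ cp) = 817·(68.7656)²·76.8103 / (1324·1866) = 120.111 K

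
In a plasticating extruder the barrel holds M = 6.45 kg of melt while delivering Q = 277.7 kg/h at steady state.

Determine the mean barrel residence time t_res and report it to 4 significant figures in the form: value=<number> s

Q_s = Q / 3600 = 277.7 / 3600 = 0.0771389 kg/s
t_res = M / Q_s = 6.45 ÷ 0.0771389 = 83.6154 s

value=83.62 s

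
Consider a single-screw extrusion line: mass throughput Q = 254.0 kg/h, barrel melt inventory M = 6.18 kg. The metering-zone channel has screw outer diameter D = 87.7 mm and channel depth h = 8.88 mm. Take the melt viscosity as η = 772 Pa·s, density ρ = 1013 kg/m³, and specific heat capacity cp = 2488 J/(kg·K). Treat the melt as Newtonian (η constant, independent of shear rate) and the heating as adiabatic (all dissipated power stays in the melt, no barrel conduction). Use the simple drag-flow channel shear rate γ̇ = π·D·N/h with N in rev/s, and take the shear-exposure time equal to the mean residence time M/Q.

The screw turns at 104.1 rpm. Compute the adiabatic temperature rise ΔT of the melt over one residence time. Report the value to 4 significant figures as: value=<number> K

Q_s = Q / 3600 = 254.0 / 3600 = 0.0705556 kg/s
Mean residence time: t_res = M/Q_s = 6.18 kg / 0.0705556 kg/s = 87.5906 s
Convert to SI: D = 0.0877 m, h = 0.00888 m, N = 104.1/60 = 1.735 rev/s
γ̇ = π D N / h = (π)(0.0877)(1.735) / 0.00888 = 53.8314 s⁻¹
Adiabatic rise: ΔT = η γ̇² t_res / (ρ cp) = 772·(53.8314)²·87.5906 / (1013·2488) = 77.7475 K

value=77.75 K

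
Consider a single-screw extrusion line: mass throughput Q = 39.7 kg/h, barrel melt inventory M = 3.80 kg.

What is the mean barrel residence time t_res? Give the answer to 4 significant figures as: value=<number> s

value=344.6 s

Q_s = Q / 3600 = 39.7 / 3600 = 0.0110278 kg/s
t_res = M / Q_s = 3.80 ÷ 0.0110278 = 344.584 s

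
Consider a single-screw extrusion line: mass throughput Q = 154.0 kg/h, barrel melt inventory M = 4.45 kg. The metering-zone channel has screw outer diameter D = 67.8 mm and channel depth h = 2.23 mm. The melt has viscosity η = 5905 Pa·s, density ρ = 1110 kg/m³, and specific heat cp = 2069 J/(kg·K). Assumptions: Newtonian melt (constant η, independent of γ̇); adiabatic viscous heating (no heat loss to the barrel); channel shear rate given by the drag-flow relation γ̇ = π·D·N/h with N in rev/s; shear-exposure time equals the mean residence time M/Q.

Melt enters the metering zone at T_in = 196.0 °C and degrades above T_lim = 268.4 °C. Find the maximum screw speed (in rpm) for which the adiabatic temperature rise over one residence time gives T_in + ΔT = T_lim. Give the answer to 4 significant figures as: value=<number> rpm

value=10.33 rpm

Convert throughput: Q = 154.0 kg/h = 154.0/3600 = 0.0427778 kg/s
t_res = M / Q_s = 4.45 / 0.0427778 = 104.026 s
Convert to metres: D = 0.0678 m, h = 0.00223 m
ΔT_a = T_lim − T_in = 268.4 − 196.0 = 72.4 K
Invert ΔT = ηγ̇²t_res/(ρcp) for γ̇: γ̇_max² = ΔT_a ρ cp / (η t_res) = 72.4·1110·2069 / (5905·104.026) = 270.683 s⁻²
γ̇_max = √270.683 = 16.4524 s⁻¹
Solve γ̇ = πDN/h for N: N_max = γ̇_max·h/(π·D) = 16.4524 × 0.00223 / (π × 0.0678) = 0.172249 rev/s = 10.3349 rpm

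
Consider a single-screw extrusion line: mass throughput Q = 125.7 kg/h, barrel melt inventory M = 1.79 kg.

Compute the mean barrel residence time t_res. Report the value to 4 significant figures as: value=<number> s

Q_s = Q / 3600 = 125.7 / 3600 = 0.0349167 kg/s
Mean residence time: t_res = M/Q_s = 1.79 kg / 0.0349167 kg/s = 51.2649 s

value=51.26 s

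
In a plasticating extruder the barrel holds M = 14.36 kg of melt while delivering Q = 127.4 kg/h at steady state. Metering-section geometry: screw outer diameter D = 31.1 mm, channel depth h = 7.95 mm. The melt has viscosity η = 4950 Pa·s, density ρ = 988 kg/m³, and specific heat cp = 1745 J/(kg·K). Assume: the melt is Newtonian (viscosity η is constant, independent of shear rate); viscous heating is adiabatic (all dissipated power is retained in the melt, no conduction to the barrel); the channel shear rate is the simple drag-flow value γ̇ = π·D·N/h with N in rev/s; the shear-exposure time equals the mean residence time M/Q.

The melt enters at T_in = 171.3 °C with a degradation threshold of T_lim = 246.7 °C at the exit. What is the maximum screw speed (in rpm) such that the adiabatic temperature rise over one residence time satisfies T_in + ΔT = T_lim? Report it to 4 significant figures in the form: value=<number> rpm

Convert throughput: Q = 127.4 kg/h = 127.4/3600 = 0.0353889 kg/s
Mean residence time: t_res = M/Q_s = 14.36 kg / 0.0353889 kg/s = 405.777 s
Geometry in SI: D = 31.1 mm → 0.0311 m, h = 7.95 mm → 0.00795 m
ΔT_a = T_lim − T_in = 246.7 − 171.3 = 75.4 K
γ̇_max² = ΔT_a·ρ·cp/(η·t_res) = 75.4·988·1745/(4950·405.777) = 64.7189 s⁻²
Take the square root: γ̇_max = √(64.7189) = 8.0448 s⁻¹
Solve γ̇ = πDN/h for N: N_max = γ̇_max·h/(π·D) = 8.0448 × 0.00795 / (π × 0.0311) = 0.654595 rev/s = 39.2757 rpm

value=39.28 rpm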